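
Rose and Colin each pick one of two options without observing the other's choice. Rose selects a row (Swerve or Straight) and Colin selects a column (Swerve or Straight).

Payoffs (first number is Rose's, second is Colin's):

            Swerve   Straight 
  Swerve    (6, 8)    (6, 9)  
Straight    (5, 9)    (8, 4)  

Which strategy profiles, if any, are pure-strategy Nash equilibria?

(Swerve, Swerve): Colin prefers Straight (9 > 8) — not an equilibrium.
(Swerve, Straight): Rose prefers Straight (8 > 6) — not an equilibrium.
(Straight, Swerve): Rose prefers Swerve (6 > 5) — not an equilibrium.
(Straight, Straight): Colin prefers Swerve (9 > 4) — not an equilibrium.

none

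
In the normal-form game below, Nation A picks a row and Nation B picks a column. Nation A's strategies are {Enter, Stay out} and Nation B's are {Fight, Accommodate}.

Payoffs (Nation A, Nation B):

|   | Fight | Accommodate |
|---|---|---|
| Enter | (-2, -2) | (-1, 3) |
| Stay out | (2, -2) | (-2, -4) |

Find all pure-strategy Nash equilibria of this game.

(Enter, Fight): Nation A prefers Stay out (2 > -2); Nation B prefers Accommodate (3 > -2) — not an equilibrium.
(Enter, Accommodate): Nation A gets -1 ≥ -2 from Stay out, and Nation B gets 3 ≥ -2 from Fight — Nash equilibrium.
(Stay out, Fight): Nation A gets 2 ≥ -2 from Enter, and Nation B gets -2 ≥ -4 from Accommodate — Nash equilibrium.
(Stay out, Accommodate): Nation A prefers Enter (-1 > -2); Nation B prefers Fight (-2 > -4) — not an equilibrium.

(Enter, Accommodate) and (Stay out, Fight)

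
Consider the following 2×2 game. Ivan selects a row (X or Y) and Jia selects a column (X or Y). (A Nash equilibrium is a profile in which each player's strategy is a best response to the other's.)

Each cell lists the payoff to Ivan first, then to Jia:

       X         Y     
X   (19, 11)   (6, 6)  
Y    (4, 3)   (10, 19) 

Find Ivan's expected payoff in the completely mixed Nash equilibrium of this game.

166/19

First find y, the probability Jia plays X, from Ivan's indifference between X and Y: 19y + 6(1−y) = 4y + 10(1−y), giving y = 4/19.
Since Ivan is indifferent in equilibrium, Ivan's expected payoff equals the payoff from either row against (4/19, 15/19). Using X: 19(4/19) + 6(15/19) = 166/19.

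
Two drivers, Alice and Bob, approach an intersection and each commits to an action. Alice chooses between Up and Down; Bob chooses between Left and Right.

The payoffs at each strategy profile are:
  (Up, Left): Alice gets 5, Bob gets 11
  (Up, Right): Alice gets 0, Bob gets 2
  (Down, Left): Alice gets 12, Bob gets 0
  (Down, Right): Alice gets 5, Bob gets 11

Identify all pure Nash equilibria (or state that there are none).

(Up, Left): Alice prefers Down (12 > 5) — not an equilibrium.
(Up, Right): Alice prefers Down (5 > 0); Bob prefers Left (11 > 2) — not an equilibrium.
(Down, Left): Bob prefers Right (11 > 0) — not an equilibrium.
(Down, Right): Alice gets 5 ≥ 0 from Up, and Bob gets 11 ≥ 0 from Left — Nash equilibrium.

(Down, Right)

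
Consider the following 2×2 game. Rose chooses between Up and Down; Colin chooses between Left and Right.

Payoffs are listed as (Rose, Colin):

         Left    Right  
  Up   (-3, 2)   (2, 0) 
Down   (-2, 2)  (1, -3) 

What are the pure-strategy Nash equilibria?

(Up, Left): Rose prefers Down (-2 > -3) — not an equilibrium.
(Up, Right): Colin prefers Left (2 > 0) — not an equilibrium.
(Down, Left): Rose gets -2 ≥ -3 from Up, and Colin gets 2 ≥ -3 from Right — Nash equilibrium.
(Down, Right): Rose prefers Up (2 > 1); Colin prefers Left (2 > -3) — not an equilibrium.

(Down, Left)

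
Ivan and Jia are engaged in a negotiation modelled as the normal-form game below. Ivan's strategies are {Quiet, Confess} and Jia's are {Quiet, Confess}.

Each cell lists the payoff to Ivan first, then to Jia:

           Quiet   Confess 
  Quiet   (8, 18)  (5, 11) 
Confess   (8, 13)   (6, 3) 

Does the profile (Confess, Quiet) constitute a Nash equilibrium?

At (Confess, Quiet), Ivan earns 8; switching to Quiet would give 8, so Ivan has no profitable deviation.
Jia earns 13; switching to Confess would give 3, so Jia has no profitable deviation.
Neither player can gain by a unilateral deviation, so this profile is a Nash equilibrium.

Yes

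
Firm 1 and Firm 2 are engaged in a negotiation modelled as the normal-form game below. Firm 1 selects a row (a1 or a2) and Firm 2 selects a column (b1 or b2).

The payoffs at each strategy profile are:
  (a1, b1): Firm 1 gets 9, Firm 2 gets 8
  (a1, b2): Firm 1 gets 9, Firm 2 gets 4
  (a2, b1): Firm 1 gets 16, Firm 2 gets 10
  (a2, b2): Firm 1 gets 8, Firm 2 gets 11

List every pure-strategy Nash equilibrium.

(a1, b1): Firm 1 prefers a2 (16 > 9) — not an equilibrium.
(a1, b2): Firm 2 prefers b1 (8 > 4) — not an equilibrium.
(a2, b1): Firm 2 prefers b2 (11 > 10) — not an equilibrium.
(a2, b2): Firm 1 prefers a1 (9 > 8) — not an equilibrium.

none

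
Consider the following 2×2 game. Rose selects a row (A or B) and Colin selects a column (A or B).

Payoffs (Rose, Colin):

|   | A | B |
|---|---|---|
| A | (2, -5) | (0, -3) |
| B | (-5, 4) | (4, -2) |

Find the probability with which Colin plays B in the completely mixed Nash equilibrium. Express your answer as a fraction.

Let q be the probability that Colin plays A. In a completely mixed equilibrium, Rose must be indifferent between A and B.
Rose's expected payoff from A is 2q; from B it is −5q + 4(1−q).
Setting these equal: 2q = −9q + 4, so q = 4/11.
Therefore Colin plays B with probability 1 − 4/11 = 7/11.

7/11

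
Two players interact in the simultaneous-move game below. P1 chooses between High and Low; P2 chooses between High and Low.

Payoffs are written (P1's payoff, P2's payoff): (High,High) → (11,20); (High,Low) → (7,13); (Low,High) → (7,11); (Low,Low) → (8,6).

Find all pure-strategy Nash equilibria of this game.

(High, High)

(High, High): P1 gets 11 ≥ 7 from Low, and P2 gets 20 ≥ 13 from Low — Nash equilibrium.
(High, Low): P1 prefers Low (8 > 7); P2 prefers High (20 > 13) — not an equilibrium.
(Low, High): P1 prefers High (11 > 7) — not an equilibrium.
(Low, Low): P2 prefers High (11 > 6) — not an equilibrium.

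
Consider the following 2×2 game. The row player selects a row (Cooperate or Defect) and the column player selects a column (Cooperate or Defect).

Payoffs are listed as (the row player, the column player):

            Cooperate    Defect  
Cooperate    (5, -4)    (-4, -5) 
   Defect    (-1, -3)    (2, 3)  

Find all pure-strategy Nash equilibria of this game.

(Cooperate, Cooperate) and (Defect, Defect)

(Cooperate, Cooperate): the row player gets 5 ≥ -1 from Defect, and the column player gets -4 ≥ -5 from Defect — Nash equilibrium.
(Cooperate, Defect): the row player prefers Defect (2 > -4); the column player prefers Cooperate (-4 > -5) — not an equilibrium.
(Defect, Cooperate): the row player prefers Cooperate (5 > -1); the column player prefers Defect (3 > -3) — not an equilibrium.
(Defect, Defect): the row player gets 2 ≥ -4 from Cooperate, and the column player gets 3 ≥ -3 from Cooperate — Nash equilibrium.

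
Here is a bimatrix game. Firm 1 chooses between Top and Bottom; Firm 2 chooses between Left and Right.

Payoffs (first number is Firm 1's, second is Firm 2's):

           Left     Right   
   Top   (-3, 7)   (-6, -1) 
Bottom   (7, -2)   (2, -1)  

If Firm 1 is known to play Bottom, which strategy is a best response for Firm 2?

Right

Against Bottom, Firm 2 earns -2 from Left and -1 from Right.
So Right is the best response.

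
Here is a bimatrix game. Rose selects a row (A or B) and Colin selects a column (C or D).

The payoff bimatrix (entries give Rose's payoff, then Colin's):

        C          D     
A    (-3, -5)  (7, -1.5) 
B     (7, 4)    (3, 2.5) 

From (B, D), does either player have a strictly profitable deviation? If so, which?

Rose at (B, D) earns 3; deviating to A yields 7 — a strict improvement.
Colin earns 2.5; deviating to C yields 4 — a strict improvement.
Both Rose and Colin have strictly profitable deviations.

Both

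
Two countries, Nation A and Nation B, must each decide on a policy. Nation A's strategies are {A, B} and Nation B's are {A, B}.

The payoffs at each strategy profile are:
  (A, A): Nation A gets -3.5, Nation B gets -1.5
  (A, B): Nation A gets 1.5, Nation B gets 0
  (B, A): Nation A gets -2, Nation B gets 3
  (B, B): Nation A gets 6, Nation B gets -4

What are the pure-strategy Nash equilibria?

(B, A)

(A, A): Nation A prefers B (-2 > -3.5); Nation B prefers B (0 > -1.5) — not an equilibrium.
(A, B): Nation A prefers B (6 > 1.5) — not an equilibrium.
(B, A): Nation A gets -2 ≥ -3.5 from A, and Nation B gets 3 ≥ -4 from B — Nash equilibrium.
(B, B): Nation B prefers A (3 > -4) — not an equilibrium.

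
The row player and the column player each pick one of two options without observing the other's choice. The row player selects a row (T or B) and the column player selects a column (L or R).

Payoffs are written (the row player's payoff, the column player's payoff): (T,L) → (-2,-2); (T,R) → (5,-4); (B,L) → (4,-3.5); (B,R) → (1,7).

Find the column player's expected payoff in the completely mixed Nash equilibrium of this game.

First find x, the probability the row player plays T, from the column player's indifference between L and R: −2x − 3.5(1−x) = −4x + 7(1−x), giving x = 21/25.
Since the column player is indifferent in equilibrium, the column player's expected payoff equals the payoff from either column against (21/25, 4/25). Using L: −2(21/25) − 3.5(4/25) = -56/25.

-56/25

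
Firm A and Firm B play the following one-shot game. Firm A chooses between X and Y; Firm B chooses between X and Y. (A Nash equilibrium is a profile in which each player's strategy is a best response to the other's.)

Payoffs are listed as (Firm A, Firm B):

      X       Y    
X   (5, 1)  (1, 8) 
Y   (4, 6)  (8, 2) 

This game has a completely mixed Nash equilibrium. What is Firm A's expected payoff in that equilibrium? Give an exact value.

9/2

First find q, the probability Firm B plays X, from Firm A's indifference between X and Y: 5q + (1−q) = 4q + 8(1−q), giving q = 7/8.
Since Firm A is indifferent in equilibrium, Firm A's expected payoff equals the payoff from either row against (7/8, 1/8). Using X: 5(7/8) + (1/8) = 9/2.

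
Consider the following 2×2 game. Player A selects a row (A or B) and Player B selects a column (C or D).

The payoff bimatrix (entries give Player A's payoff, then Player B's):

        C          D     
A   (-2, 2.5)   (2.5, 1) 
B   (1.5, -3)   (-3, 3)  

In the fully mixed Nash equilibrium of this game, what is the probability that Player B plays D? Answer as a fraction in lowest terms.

Let y be the probability that Player B plays C. In a completely mixed equilibrium, Player A must be indifferent between A and B.
Player A's expected payoff from A is −2y + 2.5(1−y); from B it is 1.5y − 3(1−y).
Setting these equal: −4.5y + 2.5 = 4.5y − 3, so y = 11/18.
Therefore Player B plays D with probability 1 − 11/18 = 7/18.

7/18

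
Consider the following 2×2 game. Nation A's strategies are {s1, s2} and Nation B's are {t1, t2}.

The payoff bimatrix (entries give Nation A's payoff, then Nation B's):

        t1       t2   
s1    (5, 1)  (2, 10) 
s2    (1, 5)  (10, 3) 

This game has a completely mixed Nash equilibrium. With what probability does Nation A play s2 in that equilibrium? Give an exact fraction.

Let p be the probability that Nation A plays s1. In a completely mixed equilibrium, Nation B must be indifferent between t1 and t2.
Nation B's expected payoff from t1 is p + 5(1−p); from t2 it is 10p + 3(1−p).
Setting these equal: −4p + 5 = 7p + 3, so p = 2/11.
Therefore Nation A plays s2 with probability 1 − 2/11 = 9/11.

9/11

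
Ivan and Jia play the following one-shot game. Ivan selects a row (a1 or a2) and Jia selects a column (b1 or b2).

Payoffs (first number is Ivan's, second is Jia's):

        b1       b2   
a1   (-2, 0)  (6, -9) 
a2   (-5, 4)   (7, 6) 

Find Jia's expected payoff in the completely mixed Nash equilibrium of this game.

36/11

First find p, the probability Ivan plays a1, from Jia's indifference between b1 and b2: 4(1−p) = −9p + 6(1−p), giving p = 2/11.
Since Jia is indifferent in equilibrium, Jia's expected payoff equals the payoff from either column against (2/11, 9/11). Using b1: 4(9/11) = 36/11.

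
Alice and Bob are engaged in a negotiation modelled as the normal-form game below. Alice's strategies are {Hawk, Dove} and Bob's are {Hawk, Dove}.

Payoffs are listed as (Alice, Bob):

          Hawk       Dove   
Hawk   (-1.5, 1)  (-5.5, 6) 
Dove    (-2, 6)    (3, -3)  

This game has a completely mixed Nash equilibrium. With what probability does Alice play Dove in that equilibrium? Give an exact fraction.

Let p be the probability that Alice plays Hawk. In a completely mixed equilibrium, Bob must be indifferent between Hawk and Dove.
Bob's expected payoff from Hawk is p + 6(1−p); from Dove it is 6p − 3(1−p).
Setting these equal: −5p + 6 = 9p − 3, so p = 9/14.
Therefore Alice plays Dove with probability 1 − 9/14 = 5/14.

5/14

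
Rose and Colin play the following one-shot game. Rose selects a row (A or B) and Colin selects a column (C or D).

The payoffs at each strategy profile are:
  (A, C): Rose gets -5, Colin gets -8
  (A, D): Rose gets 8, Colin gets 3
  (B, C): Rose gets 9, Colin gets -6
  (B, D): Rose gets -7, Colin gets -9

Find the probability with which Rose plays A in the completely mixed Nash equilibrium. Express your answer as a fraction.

Let p be the probability that Rose plays A. In a completely mixed equilibrium, Colin must be indifferent between C and D.
Colin's expected payoff from C is −8p − 6(1−p); from D it is 3p − 9(1−p).
Setting these equal: −2p − 6 = 12p − 9, so p = 3/14.

3/14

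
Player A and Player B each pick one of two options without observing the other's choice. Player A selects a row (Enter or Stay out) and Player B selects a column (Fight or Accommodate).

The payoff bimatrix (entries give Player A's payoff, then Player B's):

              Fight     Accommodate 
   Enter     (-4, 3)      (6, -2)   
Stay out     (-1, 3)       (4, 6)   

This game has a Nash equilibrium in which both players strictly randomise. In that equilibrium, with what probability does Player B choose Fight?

2/5

Let c be the probability that Player B plays Fight. In a completely mixed equilibrium, Player A must be indifferent between Enter and Stay out.
Player A's expected payoff from Enter is −4c + 6(1−c); from Stay out it is −c + 4(1−c).
Setting these equal: −10c + 6 = −5c + 4, so c = 2/5.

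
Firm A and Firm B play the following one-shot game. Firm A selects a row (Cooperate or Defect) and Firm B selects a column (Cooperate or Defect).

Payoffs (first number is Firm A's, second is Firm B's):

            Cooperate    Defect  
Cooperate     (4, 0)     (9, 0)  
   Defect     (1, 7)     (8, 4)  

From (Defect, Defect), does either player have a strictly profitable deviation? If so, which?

Both

Firm A at (Defect, Defect) earns 8; deviating to Cooperate yields 9 — a strict improvement.
Firm B earns 4; deviating to Cooperate yields 7 — a strict improvement.
Both Firm A and Firm B have strictly profitable deviations.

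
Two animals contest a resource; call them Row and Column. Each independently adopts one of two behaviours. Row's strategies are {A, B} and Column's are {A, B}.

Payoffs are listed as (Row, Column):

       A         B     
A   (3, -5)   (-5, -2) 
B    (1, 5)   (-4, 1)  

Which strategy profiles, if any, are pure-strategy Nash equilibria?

(A, A): Column prefers B (-2 > -5) — not an equilibrium.
(A, B): Row prefers B (-4 > -5) — not an equilibrium.
(B, A): Row prefers A (3 > 1) — not an equilibrium.
(B, B): Column prefers A (5 > 1) — not an equilibrium.

none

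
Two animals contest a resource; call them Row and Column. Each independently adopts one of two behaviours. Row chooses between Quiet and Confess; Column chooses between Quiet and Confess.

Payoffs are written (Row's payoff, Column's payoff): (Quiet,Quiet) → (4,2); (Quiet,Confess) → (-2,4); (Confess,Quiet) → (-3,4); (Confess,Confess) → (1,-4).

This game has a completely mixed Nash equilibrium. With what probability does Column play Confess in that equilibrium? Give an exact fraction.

Let q be the probability that Column plays Quiet. In a completely mixed equilibrium, Row must be indifferent between Quiet and Confess.
Row's expected payoff from Quiet is 4q − 2(1−q); from Confess it is −3q + (1−q).
Setting these equal: 6q − 2 = −4q + 1, so q = 3/10.
Therefore Column plays Confess with probability 1 − 3/10 = 7/10.

7/10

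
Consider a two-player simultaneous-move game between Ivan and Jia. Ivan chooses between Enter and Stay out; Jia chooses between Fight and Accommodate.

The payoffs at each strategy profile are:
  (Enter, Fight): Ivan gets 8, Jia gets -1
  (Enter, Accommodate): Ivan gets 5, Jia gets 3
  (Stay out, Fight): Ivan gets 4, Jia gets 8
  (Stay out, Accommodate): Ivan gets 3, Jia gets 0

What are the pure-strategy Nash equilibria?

(Enter, Fight): Jia prefers Accommodate (3 > -1) — not an equilibrium.
(Enter, Accommodate): Ivan gets 5 ≥ 3 from Stay out, and Jia gets 3 ≥ -1 from Fight — Nash equilibrium.
(Stay out, Fight): Ivan prefers Enter (8 > 4) — not an equilibrium.
(Stay out, Accommodate): Ivan prefers Enter (5 > 3); Jia prefers Fight (8 > 0) — not an equilibrium.

(Enter, Accommodate)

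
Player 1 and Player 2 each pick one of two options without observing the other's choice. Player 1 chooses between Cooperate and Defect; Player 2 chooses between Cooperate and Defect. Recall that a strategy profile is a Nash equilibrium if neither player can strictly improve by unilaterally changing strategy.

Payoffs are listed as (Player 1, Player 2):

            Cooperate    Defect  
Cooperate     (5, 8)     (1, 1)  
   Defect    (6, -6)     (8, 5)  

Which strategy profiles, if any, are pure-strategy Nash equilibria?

(Defect, Defect)

(Cooperate, Cooperate): Player 1 prefers Defect (6 > 5) — not an equilibrium.
(Cooperate, Defect): Player 1 prefers Defect (8 > 1); Player 2 prefers Cooperate (8 > 1) — not an equilibrium.
(Defect, Cooperate): Player 2 prefers Defect (5 > -6) — not an equilibrium.
(Defect, Defect): Player 1 gets 8 ≥ 1 from Cooperate, and Player 2 gets 5 ≥ -6 from Cooperate — Nash equilibrium.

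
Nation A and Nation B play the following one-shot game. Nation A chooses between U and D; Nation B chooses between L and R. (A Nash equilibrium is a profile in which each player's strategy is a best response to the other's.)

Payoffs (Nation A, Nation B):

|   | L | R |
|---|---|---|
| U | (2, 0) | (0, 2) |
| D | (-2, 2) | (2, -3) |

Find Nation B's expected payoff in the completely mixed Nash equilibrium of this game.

First find x, the probability Nation A plays U, from Nation B's indifference between L and R: 2(1−x) = 2x − 3(1−x), giving x = 5/7.
Since Nation B is indifferent in equilibrium, Nation B's expected payoff equals the payoff from either column against (5/7, 2/7). Using L: 2(2/7) = 4/7.

4/7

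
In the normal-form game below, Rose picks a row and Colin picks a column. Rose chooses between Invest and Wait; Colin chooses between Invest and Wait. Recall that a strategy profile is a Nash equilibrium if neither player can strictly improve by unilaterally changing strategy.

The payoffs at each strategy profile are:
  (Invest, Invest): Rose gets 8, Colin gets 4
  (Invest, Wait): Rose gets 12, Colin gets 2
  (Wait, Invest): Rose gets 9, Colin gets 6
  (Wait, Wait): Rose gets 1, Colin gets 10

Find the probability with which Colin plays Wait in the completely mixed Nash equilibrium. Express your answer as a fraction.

1/12

Let q be the probability that Colin plays Invest. In a completely mixed equilibrium, Rose must be indifferent between Invest and Wait.
Rose's expected payoff from Invest is 8q + 12(1−q); from Wait it is 9q + (1−q).
Setting these equal: −4q + 12 = 8q + 1, so q = 11/12.
Therefore Colin plays Wait with probability 1 − 11/12 = 1/12.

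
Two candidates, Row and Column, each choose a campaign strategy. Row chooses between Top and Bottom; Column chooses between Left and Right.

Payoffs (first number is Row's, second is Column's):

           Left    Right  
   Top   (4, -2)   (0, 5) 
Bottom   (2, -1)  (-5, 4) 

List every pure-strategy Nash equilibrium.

(Top, Left): Column prefers Right (5 > -2) — not an equilibrium.
(Top, Right): Row gets 0 ≥ -5 from Bottom, and Column gets 5 ≥ -2 from Left — Nash equilibrium.
(Bottom, Left): Row prefers Top (4 > 2); Column prefers Right (4 > -1) — not an equilibrium.
(Bottom, Right): Row prefers Top (0 > -5) — not an equilibrium.

(Top, Right)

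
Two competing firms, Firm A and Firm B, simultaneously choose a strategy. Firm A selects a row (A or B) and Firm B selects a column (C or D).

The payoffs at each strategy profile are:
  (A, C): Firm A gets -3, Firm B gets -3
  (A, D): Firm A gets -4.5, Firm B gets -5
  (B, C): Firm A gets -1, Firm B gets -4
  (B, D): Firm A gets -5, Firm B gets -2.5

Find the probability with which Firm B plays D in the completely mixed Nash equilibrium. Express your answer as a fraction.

4/5

Let q be the probability that Firm B plays C. In a completely mixed equilibrium, Firm A must be indifferent between A and B.
Firm A's expected payoff from A is −3q − 4.5(1−q); from B it is −q − 5(1−q).
Setting these equal: 1.5q − 4.5 = 4q − 5, so q = 1/5.
Therefore Firm B plays D with probability 1 − 1/5 = 4/5.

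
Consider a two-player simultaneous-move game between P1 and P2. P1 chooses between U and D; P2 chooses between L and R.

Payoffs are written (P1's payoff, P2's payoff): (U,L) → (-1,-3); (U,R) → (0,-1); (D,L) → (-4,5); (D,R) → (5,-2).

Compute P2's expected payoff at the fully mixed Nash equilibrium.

First find p, the probability P1 plays U, from P2's indifference between L and R: −3p + 5(1−p) = −p − 2(1−p), giving p = 7/9.
Since P2 is indifferent in equilibrium, P2's expected payoff equals the payoff from either column against (7/9, 2/9). Using L: −3(7/9) + 5(2/9) = -11/9.

-11/9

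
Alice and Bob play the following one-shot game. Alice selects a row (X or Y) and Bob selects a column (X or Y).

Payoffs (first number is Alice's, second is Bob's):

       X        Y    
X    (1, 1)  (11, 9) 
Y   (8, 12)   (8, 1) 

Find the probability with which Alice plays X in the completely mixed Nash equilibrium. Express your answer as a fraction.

11/19

Let p be the probability that Alice plays X. In a completely mixed equilibrium, Bob must be indifferent between X and Y.
Bob's expected payoff from X is p + 12(1−p); from Y it is 9p + (1−p).
Setting these equal: −11p + 12 = 8p + 1, so p = 11/19.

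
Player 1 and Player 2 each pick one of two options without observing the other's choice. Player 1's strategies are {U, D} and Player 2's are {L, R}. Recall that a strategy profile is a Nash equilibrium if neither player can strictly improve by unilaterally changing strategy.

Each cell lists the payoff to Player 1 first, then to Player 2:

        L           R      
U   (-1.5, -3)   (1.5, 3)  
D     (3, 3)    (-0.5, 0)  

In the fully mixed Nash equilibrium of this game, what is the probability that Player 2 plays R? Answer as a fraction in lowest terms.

9/13

Let q be the probability that Player 2 plays L. In a completely mixed equilibrium, Player 1 must be indifferent between U and D.
Player 1's expected payoff from U is −1.5q + 1.5(1−q); from D it is 3q − 0.5(1−q).
Setting these equal: −3q + 1.5 = 3.5q − 0.5, so q = 4/13.
Therefore Player 2 plays R with probability 1 − 4/13 = 9/13.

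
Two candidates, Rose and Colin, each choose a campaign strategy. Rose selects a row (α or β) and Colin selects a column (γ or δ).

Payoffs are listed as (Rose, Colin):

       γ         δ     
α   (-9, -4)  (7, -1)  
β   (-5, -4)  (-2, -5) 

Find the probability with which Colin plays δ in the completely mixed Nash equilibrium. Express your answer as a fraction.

Let c be the probability that Colin plays γ. In a completely mixed equilibrium, Rose must be indifferent between α and β.
Rose's expected payoff from α is −9c + 7(1−c); from β it is −5c − 2(1−c).
Setting these equal: −16c + 7 = −3c − 2, so c = 9/13.
Therefore Colin plays δ with probability 1 − 9/13 = 4/13.

4/13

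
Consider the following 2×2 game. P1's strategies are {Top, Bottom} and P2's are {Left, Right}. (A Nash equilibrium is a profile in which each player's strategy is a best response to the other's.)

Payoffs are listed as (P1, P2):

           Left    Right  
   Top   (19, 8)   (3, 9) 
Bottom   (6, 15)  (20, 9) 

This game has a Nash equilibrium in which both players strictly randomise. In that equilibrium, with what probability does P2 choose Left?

Let y be the probability that P2 plays Left. In a completely mixed equilibrium, P1 must be indifferent between Top and Bottom.
P1's expected payoff from Top is 19y + 3(1−y); from Bottom it is 6y + 20(1−y).
Setting these equal: 16y + 3 = −14y + 20, so y = 17/30.

17/30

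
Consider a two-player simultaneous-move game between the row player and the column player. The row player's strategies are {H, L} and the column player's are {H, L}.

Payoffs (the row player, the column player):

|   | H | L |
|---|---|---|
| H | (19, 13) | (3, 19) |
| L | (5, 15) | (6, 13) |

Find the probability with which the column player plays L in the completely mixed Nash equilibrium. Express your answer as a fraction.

Let y be the probability that the column player plays H. In a completely mixed equilibrium, the row player must be indifferent between H and L.
The row player's expected payoff from H is 19y + 3(1−y); from L it is 5y + 6(1−y).
Setting these equal: 16y + 3 = −y + 6, so y = 3/17.
Therefore the column player plays L with probability 1 − 3/17 = 14/17.

14/17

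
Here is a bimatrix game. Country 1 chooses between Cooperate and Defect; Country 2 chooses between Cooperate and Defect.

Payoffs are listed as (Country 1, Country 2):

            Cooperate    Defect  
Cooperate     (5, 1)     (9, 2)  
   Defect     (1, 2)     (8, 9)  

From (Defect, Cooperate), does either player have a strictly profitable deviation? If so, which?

Both

Country 1 at (Defect, Cooperate) earns 1; deviating to Cooperate yields 5 — a strict improvement.
Country 2 earns 2; deviating to Defect yields 9 — a strict improvement.
Both Country 1 and Country 2 have strictly profitable deviations.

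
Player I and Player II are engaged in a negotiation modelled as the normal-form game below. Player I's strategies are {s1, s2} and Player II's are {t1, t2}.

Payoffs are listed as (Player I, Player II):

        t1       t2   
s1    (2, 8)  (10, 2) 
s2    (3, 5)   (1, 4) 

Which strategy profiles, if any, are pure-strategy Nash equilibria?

(s2, t1)

(s1, t1): Player I prefers s2 (3 > 2) — not an equilibrium.
(s1, t2): Player II prefers t1 (8 > 2) — not an equilibrium.
(s2, t1): Player I gets 3 ≥ 2 from s1, and Player II gets 5 ≥ 4 from t2 — Nash equilibrium.
(s2, t2): Player I prefers s1 (10 > 1); Player II prefers t1 (5 > 4) — not an equilibrium.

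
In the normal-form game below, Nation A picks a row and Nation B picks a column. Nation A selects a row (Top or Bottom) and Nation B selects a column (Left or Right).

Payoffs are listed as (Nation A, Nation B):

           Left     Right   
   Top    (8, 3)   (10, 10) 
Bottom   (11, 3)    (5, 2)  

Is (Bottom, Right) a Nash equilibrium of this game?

At (Bottom, Right), Nation A earns 5; switching to Top would give 10, so Nation A would deviate.
Nation B earns 2; switching to Left would give 3, so Nation B would deviate.
Since at least one player can profitably deviate, this is not a Nash equilibrium.

No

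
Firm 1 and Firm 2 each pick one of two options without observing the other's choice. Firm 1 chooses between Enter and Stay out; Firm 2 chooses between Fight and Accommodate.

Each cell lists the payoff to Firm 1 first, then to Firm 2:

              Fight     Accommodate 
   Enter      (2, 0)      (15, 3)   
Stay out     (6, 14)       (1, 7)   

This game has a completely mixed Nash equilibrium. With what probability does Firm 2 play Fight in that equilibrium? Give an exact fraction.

7/9

Let c be the probability that Firm 2 plays Fight. In a completely mixed equilibrium, Firm 1 must be indifferent between Enter and Stay out.
Firm 1's expected payoff from Enter is 2c + 15(1−c); from Stay out it is 6c + (1−c).
Setting these equal: −13c + 15 = 5c + 1, so c = 7/9.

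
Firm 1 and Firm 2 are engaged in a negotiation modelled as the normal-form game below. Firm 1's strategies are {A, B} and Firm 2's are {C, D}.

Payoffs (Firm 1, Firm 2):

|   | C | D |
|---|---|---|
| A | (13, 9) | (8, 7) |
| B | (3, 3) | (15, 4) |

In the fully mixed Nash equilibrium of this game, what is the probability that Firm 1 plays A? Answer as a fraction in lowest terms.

Let x be the probability that Firm 1 plays A. In a completely mixed equilibrium, Firm 2 must be indifferent between C and D.
Firm 2's expected payoff from C is 9x + 3(1−x); from D it is 7x + 4(1−x).
Setting these equal: 6x + 3 = 3x + 4, so x = 1/3.

1/3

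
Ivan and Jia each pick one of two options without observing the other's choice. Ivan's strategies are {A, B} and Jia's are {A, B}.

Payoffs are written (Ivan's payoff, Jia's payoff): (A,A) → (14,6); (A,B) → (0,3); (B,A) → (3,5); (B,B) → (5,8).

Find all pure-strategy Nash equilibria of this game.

(A, A) and (B, B)

(A, A): Ivan gets 14 ≥ 3 from B, and Jia gets 6 ≥ 3 from B — Nash equilibrium.
(A, B): Ivan prefers B (5 > 0); Jia prefers A (6 > 3) — not an equilibrium.
(B, A): Ivan prefers A (14 > 3); Jia prefers B (8 > 5) — not an equilibrium.
(B, B): Ivan gets 5 ≥ 0 from A, and Jia gets 8 ≥ 5 from A — Nash equilibrium.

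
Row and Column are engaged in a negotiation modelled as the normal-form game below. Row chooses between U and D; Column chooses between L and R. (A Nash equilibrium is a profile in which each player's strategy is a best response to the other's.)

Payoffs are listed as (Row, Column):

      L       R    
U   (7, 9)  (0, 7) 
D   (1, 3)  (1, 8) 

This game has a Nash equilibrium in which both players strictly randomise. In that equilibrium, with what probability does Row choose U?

Let p be the probability that Row plays U. In a completely mixed equilibrium, Column must be indifferent between L and R.
Column's expected payoff from L is 9p + 3(1−p); from R it is 7p + 8(1−p).
Setting these equal: 6p + 3 = −p + 8, so p = 5/7.

5/7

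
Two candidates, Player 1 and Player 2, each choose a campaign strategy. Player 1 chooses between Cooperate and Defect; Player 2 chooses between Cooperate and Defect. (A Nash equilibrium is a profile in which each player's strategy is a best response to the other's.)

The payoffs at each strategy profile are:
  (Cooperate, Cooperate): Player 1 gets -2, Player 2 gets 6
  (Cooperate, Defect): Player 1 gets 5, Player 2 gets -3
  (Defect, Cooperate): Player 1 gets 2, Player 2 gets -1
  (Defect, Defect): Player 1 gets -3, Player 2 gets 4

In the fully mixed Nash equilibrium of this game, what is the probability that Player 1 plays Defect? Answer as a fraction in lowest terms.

9/14

Let x be the probability that Player 1 plays Cooperate. In a completely mixed equilibrium, Player 2 must be indifferent between Cooperate and Defect.
Player 2's expected payoff from Cooperate is 6x − (1−x); from Defect it is −3x + 4(1−x).
Setting these equal: 7x − 1 = −7x + 4, so x = 5/14.
Therefore Player 1 plays Defect with probability 1 − 5/14 = 9/14.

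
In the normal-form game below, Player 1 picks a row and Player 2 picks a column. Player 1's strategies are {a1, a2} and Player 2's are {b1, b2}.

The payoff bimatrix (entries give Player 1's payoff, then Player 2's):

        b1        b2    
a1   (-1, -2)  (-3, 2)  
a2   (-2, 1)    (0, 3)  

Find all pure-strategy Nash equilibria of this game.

(a1, b1): Player 2 prefers b2 (2 > -2) — not an equilibrium.
(a1, b2): Player 1 prefers a2 (0 > -3) — not an equilibrium.
(a2, b1): Player 1 prefers a1 (-1 > -2); Player 2 prefers b2 (3 > 1) — not an equilibrium.
(a2, b2): Player 1 gets 0 ≥ -3 from a1, and Player 2 gets 3 ≥ 1 from b1 — Nash equilibrium.

(a2, b2)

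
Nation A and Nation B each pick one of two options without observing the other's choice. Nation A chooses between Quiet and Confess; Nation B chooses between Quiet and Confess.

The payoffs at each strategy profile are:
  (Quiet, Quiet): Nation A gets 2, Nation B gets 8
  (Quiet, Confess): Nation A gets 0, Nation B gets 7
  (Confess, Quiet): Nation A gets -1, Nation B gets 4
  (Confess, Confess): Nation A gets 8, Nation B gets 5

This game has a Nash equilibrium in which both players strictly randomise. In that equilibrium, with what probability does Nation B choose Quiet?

Let q be the probability that Nation B plays Quiet. In a completely mixed equilibrium, Nation A must be indifferent between Quiet and Confess.
Nation A's expected payoff from Quiet is 2q; from Confess it is −q + 8(1−q).
Setting these equal: 2q = −9q + 8, so q = 8/11.

8/11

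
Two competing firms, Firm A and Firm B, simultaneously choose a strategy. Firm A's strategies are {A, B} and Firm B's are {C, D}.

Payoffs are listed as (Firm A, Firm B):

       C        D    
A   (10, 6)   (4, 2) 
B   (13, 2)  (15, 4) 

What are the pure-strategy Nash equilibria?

(A, C): Firm A prefers B (13 > 10) — not an equilibrium.
(A, D): Firm A prefers B (15 > 4); Firm B prefers C (6 > 2) — not an equilibrium.
(B, C): Firm B prefers D (4 > 2) — not an equilibrium.
(B, D): Firm A gets 15 ≥ 4 from A, and Firm B gets 4 ≥ 2 from C — Nash equilibrium.

(B, D)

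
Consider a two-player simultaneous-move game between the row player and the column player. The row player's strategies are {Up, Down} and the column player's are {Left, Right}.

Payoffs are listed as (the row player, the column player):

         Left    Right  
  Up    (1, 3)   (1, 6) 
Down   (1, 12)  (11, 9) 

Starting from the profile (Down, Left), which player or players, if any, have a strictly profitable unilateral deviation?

The row player at (Down, Left) earns 1; deviating to Up yields 1 — not better.
The column player earns 12; deviating to Right yields 9 — not better.
Neither player can strictly improve; the profile is a Nash equilibrium.

Neither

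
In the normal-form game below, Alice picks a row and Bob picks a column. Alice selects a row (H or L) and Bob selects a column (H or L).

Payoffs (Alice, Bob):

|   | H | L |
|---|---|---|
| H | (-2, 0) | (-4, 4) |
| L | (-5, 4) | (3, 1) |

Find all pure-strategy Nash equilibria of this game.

none

(H, H): Bob prefers L (4 > 0) — not an equilibrium.
(H, L): Alice prefers L (3 > -4) — not an equilibrium.
(L, H): Alice prefers H (-2 > -5) — not an equilibrium.
(L, L): Bob prefers H (4 > 1) — not an equilibrium.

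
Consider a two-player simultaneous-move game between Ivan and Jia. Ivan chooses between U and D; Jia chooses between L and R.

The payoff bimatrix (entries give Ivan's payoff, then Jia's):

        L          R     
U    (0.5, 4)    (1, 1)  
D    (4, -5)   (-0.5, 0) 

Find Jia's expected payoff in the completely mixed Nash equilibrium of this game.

First find p, the probability Ivan plays U, from Jia's indifference between L and R: 4p − 5(1−p) = p, giving p = 5/8.
Since Jia is indifferent in equilibrium, Jia's expected payoff equals the payoff from either column against (5/8, 3/8). Using L: 4(5/8) − 5(3/8) = 5/8.

5/8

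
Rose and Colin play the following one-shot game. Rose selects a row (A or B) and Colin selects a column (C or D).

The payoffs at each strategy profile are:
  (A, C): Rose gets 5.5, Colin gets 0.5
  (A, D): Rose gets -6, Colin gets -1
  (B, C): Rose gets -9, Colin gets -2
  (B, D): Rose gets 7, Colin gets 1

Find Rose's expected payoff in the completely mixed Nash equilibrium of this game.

First find y, the probability Colin plays C, from Rose's indifference between A and B: 5.5y − 6(1−y) = −9y + 7(1−y), giving y = 26/55.
Since Rose is indifferent in equilibrium, Rose's expected payoff equals the payoff from either row against (26/55, 29/55). Using A: 5.5(26/55) − 6(29/55) = -31/55.

-31/55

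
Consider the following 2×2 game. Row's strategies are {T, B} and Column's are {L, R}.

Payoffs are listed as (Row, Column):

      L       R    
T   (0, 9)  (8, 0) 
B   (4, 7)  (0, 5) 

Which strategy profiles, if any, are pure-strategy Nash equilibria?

(B, L)

(T, L): Row prefers B (4 > 0) — not an equilibrium.
(T, R): Column prefers L (9 > 0) — not an equilibrium.
(B, L): Row gets 4 ≥ 0 from T, and Column gets 7 ≥ 5 from R — Nash equilibrium.
(B, R): Row prefers T (8 > 0); Column prefers L (7 > 5) — not an equilibrium.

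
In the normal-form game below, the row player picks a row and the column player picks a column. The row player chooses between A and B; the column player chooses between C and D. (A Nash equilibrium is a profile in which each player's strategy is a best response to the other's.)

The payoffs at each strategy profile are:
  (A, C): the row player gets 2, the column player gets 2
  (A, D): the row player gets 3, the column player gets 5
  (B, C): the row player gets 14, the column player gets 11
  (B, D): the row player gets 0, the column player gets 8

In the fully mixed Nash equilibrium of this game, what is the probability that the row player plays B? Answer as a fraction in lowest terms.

Let r be the probability that the row player plays A. In a completely mixed equilibrium, the column player must be indifferent between C and D.
The column player's expected payoff from C is 2r + 11(1−r); from D it is 5r + 8(1−r).
Setting these equal: −9r + 11 = −3r + 8, so r = 1/2.
Therefore the row player plays B with probability 1 − 1/2 = 1/2.

1/2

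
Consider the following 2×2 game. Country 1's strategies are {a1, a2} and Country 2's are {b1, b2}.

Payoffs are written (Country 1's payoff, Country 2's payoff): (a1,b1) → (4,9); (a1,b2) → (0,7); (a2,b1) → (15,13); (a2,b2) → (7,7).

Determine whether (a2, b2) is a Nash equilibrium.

At (a2, b2), Country 1 earns 7; switching to a1 would give 0, so Country 1 has no profitable deviation.
Country 2 earns 7; switching to b1 would give 13, so Country 2 would deviate.
Since at least one player can profitably deviate, this is not a Nash equilibrium.

No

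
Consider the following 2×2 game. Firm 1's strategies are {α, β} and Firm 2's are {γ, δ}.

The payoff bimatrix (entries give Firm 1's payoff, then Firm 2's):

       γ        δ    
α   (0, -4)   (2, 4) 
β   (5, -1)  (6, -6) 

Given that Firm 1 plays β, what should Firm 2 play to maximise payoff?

Against β, Firm 2 earns -1 from γ and -6 from δ.
So γ is the best response.

γ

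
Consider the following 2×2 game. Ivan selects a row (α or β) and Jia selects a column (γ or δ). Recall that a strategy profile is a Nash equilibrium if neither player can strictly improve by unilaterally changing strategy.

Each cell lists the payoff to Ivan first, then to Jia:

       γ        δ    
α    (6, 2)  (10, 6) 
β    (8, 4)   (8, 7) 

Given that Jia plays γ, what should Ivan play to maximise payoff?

Against γ, Ivan earns 6 from α and 8 from β.
So β is the best response.

β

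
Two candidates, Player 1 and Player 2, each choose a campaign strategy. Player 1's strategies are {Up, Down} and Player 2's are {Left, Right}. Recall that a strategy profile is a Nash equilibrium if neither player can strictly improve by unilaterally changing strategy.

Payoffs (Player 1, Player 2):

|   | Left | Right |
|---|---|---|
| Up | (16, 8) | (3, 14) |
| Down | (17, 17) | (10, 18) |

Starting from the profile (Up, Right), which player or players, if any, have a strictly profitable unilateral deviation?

Player 1

Player 1 at (Up, Right) earns 3; deviating to Down yields 10 — a strict improvement.
Player 2 earns 14; deviating to Left yields 8 — not better.
Only Player 1 has a strictly profitable deviation.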